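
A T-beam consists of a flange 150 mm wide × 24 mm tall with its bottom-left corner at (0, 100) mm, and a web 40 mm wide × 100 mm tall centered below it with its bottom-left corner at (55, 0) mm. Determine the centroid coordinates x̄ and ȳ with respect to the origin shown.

x̄ = 75.00 mm, ȳ = 79.37 mm

Part | A | x̄ᵢ | ȳᵢ | A·x̄ᵢ | A·ȳᵢ
web | 4000.00 | 75.00 | 50.00 | 300000.00 | 200000.00
flange | 3600.00 | 75.00 | 112.00 | 270000.00 | 403200.00
Σ | 7600.00 |  |  | 570000.00 | 603200.00
x̄ = 570000.00 / 7600.00 = 75.00 mm
ȳ = 603200.00 / 7600.00 = 79.37 mm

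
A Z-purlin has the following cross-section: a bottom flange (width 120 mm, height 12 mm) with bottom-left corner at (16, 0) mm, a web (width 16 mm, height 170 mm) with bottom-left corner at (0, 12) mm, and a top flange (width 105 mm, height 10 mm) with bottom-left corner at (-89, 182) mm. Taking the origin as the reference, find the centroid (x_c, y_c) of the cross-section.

x_c = 17.83 mm, y_c = 89.99 mm

bottom flange: A = 120 × 12 = 1440.00, centroid at (76.00, 6.00).
web: A = 16 × 170 = 2720.00, centroid at (8.00, 97.00).
top flange: A = 105 × 10 = 1050.00, centroid at (-36.50, 187.00).
ΣA = 5210.00 mm², ΣAx_c = 92875.00 mm³, ΣAy_c = 468830.00 mm³.
x_c = 92875.00/5210.00 = 17.83 mm; y_c = 468830.00/5210.00 = 89.99 mm.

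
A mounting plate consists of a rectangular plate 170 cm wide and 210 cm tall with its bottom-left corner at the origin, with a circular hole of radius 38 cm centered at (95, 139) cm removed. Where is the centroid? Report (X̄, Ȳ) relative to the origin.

X̄ = 83.54 cm, Ȳ = 100.05 cm

plate: A = 170 × 210 = 35700.00, centroid at (85.00, 105.00).
hole: A = −π·38² = -4536.46, centroid at (95.00, 139.00).
ΣA = 31163.54 cm²
ΣAX̄ = (35700.00)(85.00) + (-4536.46)(95.00) = 2603536.32 cm³
ΣAȲ = (35700.00)(105.00) + (-4536.46)(139.00) = 3117932.09 cm³
X̄ = 2603536.32 / 31163.54 = 83.54 cm
Ȳ = 3117932.09 / 31163.54 = 100.05 cm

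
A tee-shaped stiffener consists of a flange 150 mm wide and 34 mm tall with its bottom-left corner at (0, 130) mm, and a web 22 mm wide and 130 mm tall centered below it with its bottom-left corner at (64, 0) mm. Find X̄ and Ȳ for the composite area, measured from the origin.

X̄ = 75.00 mm, Ȳ = 117.54 mm

Part | A | x̄ᵢ | ȳᵢ | A·x̄ᵢ | A·ȳᵢ
web | 2860.00 | 75.00 | 65.00 | 214500.00 | 185900.00
flange | 5100.00 | 75.00 | 147.00 | 382500.00 | 749700.00
Σ | 7960.00 |  |  | 597000.00 | 935600.00
X̄ = 597000.00 / 7960.00 = 75.00 mm
Ȳ = 935600.00 / 7960.00 = 117.54 mm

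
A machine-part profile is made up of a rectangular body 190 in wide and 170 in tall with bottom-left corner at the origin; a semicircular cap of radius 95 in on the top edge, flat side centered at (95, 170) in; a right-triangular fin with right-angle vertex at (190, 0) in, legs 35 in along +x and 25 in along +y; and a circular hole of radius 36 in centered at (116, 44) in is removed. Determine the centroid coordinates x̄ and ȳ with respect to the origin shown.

Part | A | x̄ᵢ | ȳᵢ | A·x̄ᵢ | A·ȳᵢ
rectangular body | 32300.00 | 95.00 | 85.00 | 3068500.00 | 2745500.00
semicircular top | 14176.44 | 95.00 | 210.32 | 1346761.50 | 2981577.60
triangular fin | 437.50 | 201.67 | 8.33 | 88229.17 | 3645.83
hole | -4071.50 | 116.00 | 44.00 | -472294.47 | -179146.18
Σ | 42842.43 |  |  | 4031196.19 | 5551577.25
x̄ = 4031196.19 / 42842.43 = 94.09 in
ȳ = 5551577.25 / 42842.43 = 129.58 in

x̄ = 94.09 in, ȳ = 129.58 in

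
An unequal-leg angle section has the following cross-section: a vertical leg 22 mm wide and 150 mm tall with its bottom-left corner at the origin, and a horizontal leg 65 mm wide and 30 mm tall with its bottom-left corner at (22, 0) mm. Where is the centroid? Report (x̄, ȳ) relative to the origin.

x̄ = 27.16 mm, ȳ = 52.71 mm

vertical leg: A = 22 × 150 = 3300.00, centroid at (11.00, 75.00).
horizontal leg: A = 65 × 30 = 1950.00, centroid at (54.50, 15.00).
ΣA = 5250.00 mm², ΣAx̄ = 142575.00 mm³, ΣAȳ = 276750.00 mm³.
x̄ = 142575.00/5250.00 = 27.16 mm; ȳ = 276750.00/5250.00 = 52.71 mm.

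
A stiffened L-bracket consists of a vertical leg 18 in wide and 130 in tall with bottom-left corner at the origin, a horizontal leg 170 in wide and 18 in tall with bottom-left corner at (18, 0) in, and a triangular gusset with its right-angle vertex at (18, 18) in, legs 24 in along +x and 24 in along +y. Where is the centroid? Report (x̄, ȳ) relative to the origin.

x̄ = 60.43 in, ȳ = 32.90 in

vertical leg: A = 18 × 130 = 2340.00, centroid at (9.00, 65.00).
horizontal leg: A = 170 × 18 = 3060.00, centroid at (103.00, 9.00).
gusset: A = ½·24·24 = 288.00, centroid at (26.00, 26.00).
ΣA = 5688.00 in²
ΣAx̄ = (2340.00)(9.00) + (3060.00)(103.00) + (288.00)(26.00) = 343728.00 in³
ΣAȳ = (2340.00)(65.00) + (3060.00)(9.00) + (288.00)(26.00) = 187128.00 in³
x̄ = 343728.00 / 5688.00 = 60.43 in
ȳ = 187128.00 / 5688.00 = 32.90 in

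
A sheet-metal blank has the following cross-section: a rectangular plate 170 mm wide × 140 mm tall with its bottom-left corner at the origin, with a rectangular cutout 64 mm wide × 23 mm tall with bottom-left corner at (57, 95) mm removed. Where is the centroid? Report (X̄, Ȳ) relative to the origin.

plate: A = 170 × 140 = 23800.00, centroid at (85.00, 70.00).
hole: A = −(64 × 23) = -1472.00, centroid at (89.00, 106.50).
ΣA = 22328.00 mm²
ΣAX̄ = (23800.00)(85.00) + (-1472.00)(89.00) = 1891992.00 mm³
ΣAȲ = (23800.00)(70.00) + (-1472.00)(106.50) = 1509232.00 mm³
X̄ = 1891992.00 / 22328.00 = 84.74 mm
Ȳ = 1509232.00 / 22328.00 = 67.59 mm

X̄ = 84.74 mm, Ȳ = 67.59 mm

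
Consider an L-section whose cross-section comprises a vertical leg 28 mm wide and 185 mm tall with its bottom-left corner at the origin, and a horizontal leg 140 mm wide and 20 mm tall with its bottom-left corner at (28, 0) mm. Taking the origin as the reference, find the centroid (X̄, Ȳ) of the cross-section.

X̄ = 43.47 mm, Ȳ = 63.55 mm

Part | A | x̄ᵢ | ȳᵢ | A·x̄ᵢ | A·ȳᵢ
vertical leg | 5180.00 | 14.00 | 92.50 | 72520.00 | 479150.00
horizontal leg | 2800.00 | 98.00 | 10.00 | 274400.00 | 28000.00
Σ | 7980.00 |  |  | 346920.00 | 507150.00
X̄ = 346920.00 / 7980.00 = 43.47 mm
Ȳ = 507150.00 / 7980.00 = 63.55 mm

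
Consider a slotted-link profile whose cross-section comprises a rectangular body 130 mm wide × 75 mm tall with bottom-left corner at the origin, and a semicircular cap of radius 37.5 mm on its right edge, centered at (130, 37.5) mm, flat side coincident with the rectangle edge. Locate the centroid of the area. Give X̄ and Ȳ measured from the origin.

rectangular body: A = 130 × 75 = 9750.00, centroid at (65.00, 37.50).
semicircular end: A = ½π·37.5² = 2208.93, centroid at (145.92, 37.50).
ΣA = 11958.93 mm², ΣAX̄ = 956067.45 mm³, ΣAȲ = 448459.96 mm³.
X̄ = 956067.45/11958.93 = 79.95 mm; Ȳ = 448459.96/11958.93 = 37.50 mm.

X̄ = 79.95 mm, Ȳ = 37.50 mm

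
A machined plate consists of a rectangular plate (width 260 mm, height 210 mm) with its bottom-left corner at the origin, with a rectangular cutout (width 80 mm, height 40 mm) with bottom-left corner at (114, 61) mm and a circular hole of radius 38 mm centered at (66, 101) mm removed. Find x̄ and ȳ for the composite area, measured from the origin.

x̄ = 134.56 mm, ȳ = 107.03 mm

plate: A = 260 × 210 = 54600.00, centroid at (130.00, 105.00).
hole 1: A = −(80 × 40) = -3200.00, centroid at (154.00, 81.00).
hole 2: A = −π·38² = -4536.46, centroid at (66.00, 101.00).
ΣA = 46863.54 mm²
ΣAx̄ = (54600.00)(130.00) + (-3200.00)(154.00) + (-4536.46)(66.00) = 6305793.65 mm³
ΣAȳ = (54600.00)(105.00) + (-3200.00)(81.00) + (-4536.46)(101.00) = 5015617.56 mm³
x̄ = 6305793.65 / 46863.54 = 134.56 mm
ȳ = 5015617.56 / 46863.54 = 107.03 mm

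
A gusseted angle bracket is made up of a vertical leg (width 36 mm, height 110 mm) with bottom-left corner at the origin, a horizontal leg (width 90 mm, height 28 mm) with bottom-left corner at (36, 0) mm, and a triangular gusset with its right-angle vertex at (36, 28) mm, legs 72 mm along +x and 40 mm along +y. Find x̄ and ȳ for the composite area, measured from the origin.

x̄ = 45.68 mm, ȳ = 39.47 mm

vertical leg: A = 36 × 110 = 3960.00, centroid at (18.00, 55.00).
horizontal leg: A = 90 × 28 = 2520.00, centroid at (81.00, 14.00).
gusset: A = ½·72·40 = 1440.00, centroid at (60.00, 41.33).
ΣA = 7920.00 mm²
ΣAx̄ = (3960.00)(18.00) + (2520.00)(81.00) + (1440.00)(60.00) = 361800.00 mm³
ΣAȳ = (3960.00)(55.00) + (2520.00)(14.00) + (1440.00)(41.33) = 312600.00 mm³
x̄ = 361800.00 / 7920.00 = 45.68 mm
ȳ = 312600.00 / 7920.00 = 39.47 mm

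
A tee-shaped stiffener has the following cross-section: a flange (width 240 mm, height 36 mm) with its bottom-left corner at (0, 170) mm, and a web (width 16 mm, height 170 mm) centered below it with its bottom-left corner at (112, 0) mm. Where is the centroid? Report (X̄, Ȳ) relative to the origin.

Part | A | x̄ᵢ | ȳᵢ | A·x̄ᵢ | A·ȳᵢ
web | 2720.00 | 120.00 | 85.00 | 326400.00 | 231200.00
flange | 8640.00 | 120.00 | 188.00 | 1036800.00 | 1624320.00
Σ | 11360.00 |  |  | 1363200.00 | 1855520.00
X̄ = 1363200.00 / 11360.00 = 120.00 mm
Ȳ = 1855520.00 / 11360.00 = 163.34 mm

X̄ = 120.00 mm, Ȳ = 163.34 mm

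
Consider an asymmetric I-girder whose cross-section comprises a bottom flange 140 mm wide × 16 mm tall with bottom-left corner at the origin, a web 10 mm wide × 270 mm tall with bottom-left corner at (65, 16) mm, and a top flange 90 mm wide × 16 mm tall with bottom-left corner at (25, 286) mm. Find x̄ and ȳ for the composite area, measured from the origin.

Part | A | x̄ᵢ | ȳᵢ | A·x̄ᵢ | A·ȳᵢ
bottom flange | 2240.00 | 70.00 | 8.00 | 156800.00 | 17920.00
web | 2700.00 | 70.00 | 151.00 | 189000.00 | 407700.00
top flange | 1440.00 | 70.00 | 294.00 | 100800.00 | 423360.00
Σ | 6380.00 |  |  | 446600.00 | 848980.00
x̄ = 446600.00 / 6380.00 = 70.00 mm
ȳ = 848980.00 / 6380.00 = 133.07 mm

x̄ = 70.00 mm, ȳ = 133.07 mm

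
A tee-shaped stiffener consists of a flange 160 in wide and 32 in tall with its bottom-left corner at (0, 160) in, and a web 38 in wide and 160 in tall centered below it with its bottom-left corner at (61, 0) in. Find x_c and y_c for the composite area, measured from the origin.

x_c = 80.00 in, y_c = 123.89 in

web: A = 38 × 160 = 6080.00, centroid at (80.00, 80.00).
flange: A = 160 × 32 = 5120.00, centroid at (80.00, 176.00).
ΣA = 11200.00 in², ΣAx_c = 896000.00 in³, ΣAy_c = 1387520.00 in³.
x_c = 896000.00/11200.00 = 80.00 in; y_c = 1387520.00/11200.00 = 123.89 in.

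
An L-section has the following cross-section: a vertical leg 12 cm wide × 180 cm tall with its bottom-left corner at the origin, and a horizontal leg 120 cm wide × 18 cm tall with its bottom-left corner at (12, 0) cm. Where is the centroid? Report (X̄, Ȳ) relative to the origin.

Part | A | x̄ᵢ | ȳᵢ | A·x̄ᵢ | A·ȳᵢ
vertical leg | 2160.00 | 6.00 | 90.00 | 12960.00 | 194400.00
horizontal leg | 2160.00 | 72.00 | 9.00 | 155520.00 | 19440.00
Σ | 4320.00 |  |  | 168480.00 | 213840.00
X̄ = 168480.00 / 4320.00 = 39.00 cm
Ȳ = 213840.00 / 4320.00 = 49.50 cm

X̄ = 39.00 cm, Ȳ = 49.50 cm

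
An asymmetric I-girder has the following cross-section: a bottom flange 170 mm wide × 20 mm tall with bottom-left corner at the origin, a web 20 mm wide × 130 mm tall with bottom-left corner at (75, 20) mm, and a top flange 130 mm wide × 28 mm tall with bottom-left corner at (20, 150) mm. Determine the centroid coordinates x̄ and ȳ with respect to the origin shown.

x̄ = 85.00 mm, ȳ = 88.38 mm

bottom flange: A = 170 × 20 = 3400.00, centroid at (85.00, 10.00).
web: A = 20 × 130 = 2600.00, centroid at (85.00, 85.00).
top flange: A = 130 × 28 = 3640.00, centroid at (85.00, 164.00).
ΣA = 9640.00 mm², ΣAx̄ = 819400.00 mm³, ΣAȳ = 851960.00 mm³.
x̄ = 819400.00/9640.00 = 85.00 mm; ȳ = 851960.00/9640.00 = 88.38 mm.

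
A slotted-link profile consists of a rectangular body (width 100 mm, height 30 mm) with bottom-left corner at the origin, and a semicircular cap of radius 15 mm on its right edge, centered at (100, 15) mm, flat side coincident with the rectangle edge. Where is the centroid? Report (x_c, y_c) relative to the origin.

rectangular body: A = 100 × 30 = 3000.00, centroid at (50.00, 15.00).
semicircular end: A = ½π·15² = 353.43, centroid at (106.37, 15.00).
ΣA = 3353.43 mm²
ΣAx_c = (3000.00)(50.00) + (353.43)(106.37) = 187592.92 mm³
ΣAy_c = (3000.00)(15.00) + (353.43)(15.00) = 50301.44 mm³
x_c = 187592.92 / 3353.43 = 55.94 mm
y_c = 50301.44 / 3353.43 = 15.00 mm

x_c = 55.94 mm, y_c = 15.00 mm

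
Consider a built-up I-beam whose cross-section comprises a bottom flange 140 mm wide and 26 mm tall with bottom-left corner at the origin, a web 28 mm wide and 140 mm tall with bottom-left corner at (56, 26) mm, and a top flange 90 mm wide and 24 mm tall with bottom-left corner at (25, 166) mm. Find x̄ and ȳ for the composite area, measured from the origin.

bottom flange: A = 140 × 26 = 3640.00, centroid at (70.00, 13.00).
web: A = 28 × 140 = 3920.00, centroid at (70.00, 96.00).
top flange: A = 90 × 24 = 2160.00, centroid at (70.00, 178.00).
ΣA = 9720.00 mm², ΣAx̄ = 680400.00 mm³, ΣAȳ = 808120.00 mm³.
x̄ = 680400.00/9720.00 = 70.00 mm; ȳ = 808120.00/9720.00 = 83.14 mm.

x̄ = 70.00 mm, ȳ = 83.14 mm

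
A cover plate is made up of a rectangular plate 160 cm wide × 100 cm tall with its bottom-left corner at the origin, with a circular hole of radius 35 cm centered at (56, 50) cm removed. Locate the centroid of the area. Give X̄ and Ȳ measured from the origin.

X̄ = 87.60 cm, Ȳ = 50.00 cm

plate: A = 160 × 100 = 16000.00, centroid at (80.00, 50.00).
hole: A = −π·35² = -3848.45, centroid at (56.00, 50.00).
ΣA = 12151.55 cm²
ΣAX̄ = (16000.00)(80.00) + (-3848.45)(56.00) = 1064486.74 cm³
ΣAȲ = (16000.00)(50.00) + (-3848.45)(50.00) = 607577.45 cm³
X̄ = 1064486.74 / 12151.55 = 87.60 cm
Ȳ = 607577.45 / 12151.55 = 50.00 cm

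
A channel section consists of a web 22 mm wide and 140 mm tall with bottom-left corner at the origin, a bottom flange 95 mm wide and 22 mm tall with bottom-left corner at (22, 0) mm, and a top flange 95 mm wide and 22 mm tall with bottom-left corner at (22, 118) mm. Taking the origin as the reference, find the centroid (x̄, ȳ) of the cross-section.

web: A = 22 × 140 = 3080.00, centroid at (11.00, 70.00).
bottom flange: A = 95 × 22 = 2090.00, centroid at (69.50, 11.00).
top flange: A = 95 × 22 = 2090.00, centroid at (69.50, 129.00).
ΣA = 7260.00 mm²
ΣAx̄ = (3080.00)(11.00) + (2090.00)(69.50) + (2090.00)(69.50) = 324390.00 mm³
ΣAȳ = (3080.00)(70.00) + (2090.00)(11.00) + (2090.00)(129.00) = 508200.00 mm³
x̄ = 324390.00 / 7260.00 = 44.68 mm
ȳ = 508200.00 / 7260.00 = 70.00 mm

x̄ = 44.68 mm, ȳ = 70.00 mm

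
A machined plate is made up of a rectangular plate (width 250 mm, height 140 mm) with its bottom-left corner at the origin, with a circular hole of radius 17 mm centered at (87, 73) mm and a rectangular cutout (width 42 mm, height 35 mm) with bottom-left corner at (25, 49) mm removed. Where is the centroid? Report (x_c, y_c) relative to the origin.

x_c = 129.62 mm, y_c = 70.07 mm

plate: A = 250 × 140 = 35000.00, centroid at (125.00, 70.00).
hole 1: A = −π·17² = -907.92, centroid at (87.00, 73.00).
hole 2: A = −(42 × 35) = -1470.00, centroid at (46.00, 66.50).
ΣA = 32622.08 mm²
ΣAx_c = (35000.00)(125.00) + (-907.92)(87.00) + (-1470.00)(46.00) = 4228390.94 mm³
ΣAy_c = (35000.00)(70.00) + (-907.92)(73.00) + (-1470.00)(66.50) = 2285966.82 mm³
x_c = 4228390.94 / 32622.08 = 129.62 mm
y_c = 2285966.82 / 32622.08 = 70.07 mm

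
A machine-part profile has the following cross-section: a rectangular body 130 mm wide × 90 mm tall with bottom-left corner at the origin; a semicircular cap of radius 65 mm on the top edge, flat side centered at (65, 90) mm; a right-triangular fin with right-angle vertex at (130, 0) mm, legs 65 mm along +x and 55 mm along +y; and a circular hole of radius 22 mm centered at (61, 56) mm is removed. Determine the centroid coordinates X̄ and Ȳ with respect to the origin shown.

rectangular body: A = 130 × 90 = 11700.00, centroid at (65.00, 45.00).
semicircular top: A = ½π·65² = 6636.61, centroid at (65.00, 117.59).
triangular fin: A = ½·65·55 = 1787.50, centroid at (151.67, 18.33).
hole: A = −π·22² = -1520.53, centroid at (61.00, 56.00).
ΣA = 18603.58 mm², ΣAX̄ = 1370231.73 mm³, ΣAȲ = 1254499.74 mm³.
X̄ = 1370231.73/18603.58 = 73.65 mm; Ȳ = 1254499.74/18603.58 = 67.43 mm.

X̄ = 73.65 mm, Ȳ = 67.43 mm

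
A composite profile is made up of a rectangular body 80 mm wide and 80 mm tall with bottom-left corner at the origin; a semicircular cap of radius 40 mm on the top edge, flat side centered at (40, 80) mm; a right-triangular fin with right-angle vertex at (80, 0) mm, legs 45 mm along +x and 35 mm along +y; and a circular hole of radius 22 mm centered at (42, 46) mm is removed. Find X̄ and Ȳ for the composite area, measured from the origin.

X̄ = 44.92 mm, Ȳ = 53.66 mm

rectangular body: A = 80 × 80 = 6400.00, centroid at (40.00, 40.00).
semicircular top: A = ½π·40² = 2513.27, centroid at (40.00, 96.98).
triangular fin: A = ½·45·35 = 787.50, centroid at (95.00, 11.67).
hole: A = −π·22² = -1520.53, centroid at (42.00, 46.00).
ΣA = 8180.24 mm²
ΣAX̄ = (6400.00)(40.00) + (2513.27)(40.00) + (787.50)(95.00) + (-1520.53)(42.00) = 367481.17 mm³
ΣAȲ = (6400.00)(40.00) + (2513.27)(96.98) + (787.50)(11.67) + (-1520.53)(46.00) = 438971.68 mm³
X̄ = 367481.17 / 8180.24 = 44.92 mm
Ȳ = 438971.68 / 8180.24 = 53.66 mm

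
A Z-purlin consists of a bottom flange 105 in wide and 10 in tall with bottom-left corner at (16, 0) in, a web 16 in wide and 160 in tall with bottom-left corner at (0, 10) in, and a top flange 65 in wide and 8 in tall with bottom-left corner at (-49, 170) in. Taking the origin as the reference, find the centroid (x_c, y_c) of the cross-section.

bottom flange: A = 105 × 10 = 1050.00, centroid at (68.50, 5.00).
web: A = 16 × 160 = 2560.00, centroid at (8.00, 90.00).
top flange: A = 65 × 8 = 520.00, centroid at (-16.50, 174.00).
ΣA = 4130.00 in², ΣAx_c = 83825.00 in³, ΣAy_c = 326130.00 in³.
x_c = 83825.00/4130.00 = 20.30 in; y_c = 326130.00/4130.00 = 78.97 in.

x_c = 20.30 in, y_c = 78.97 in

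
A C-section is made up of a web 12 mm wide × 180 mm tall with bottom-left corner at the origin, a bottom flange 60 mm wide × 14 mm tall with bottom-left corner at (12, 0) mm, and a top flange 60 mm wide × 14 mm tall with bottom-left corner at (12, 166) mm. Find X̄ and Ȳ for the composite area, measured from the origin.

web: A = 12 × 180 = 2160.00, centroid at (6.00, 90.00).
bottom flange: A = 60 × 14 = 840.00, centroid at (42.00, 7.00).
top flange: A = 60 × 14 = 840.00, centroid at (42.00, 173.00).
ΣA = 3840.00 mm², ΣAX̄ = 83520.00 mm³, ΣAȲ = 345600.00 mm³.
X̄ = 83520.00/3840.00 = 21.75 mm; Ȳ = 345600.00/3840.00 = 90.00 mm.

X̄ = 21.75 mm, Ȳ = 90.00 mm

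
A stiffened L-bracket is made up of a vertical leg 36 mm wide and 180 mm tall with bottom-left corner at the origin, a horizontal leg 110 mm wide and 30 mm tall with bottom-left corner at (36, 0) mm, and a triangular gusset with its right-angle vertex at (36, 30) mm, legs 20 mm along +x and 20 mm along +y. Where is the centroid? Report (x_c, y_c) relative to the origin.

x_c = 42.63 mm, y_c = 64.13 mm

vertical leg: A = 36 × 180 = 6480.00, centroid at (18.00, 90.00).
horizontal leg: A = 110 × 30 = 3300.00, centroid at (91.00, 15.00).
gusset: A = ½·20·20 = 200.00, centroid at (42.67, 36.67).
ΣA = 9980.00 mm²
ΣAx_c = (6480.00)(18.00) + (3300.00)(91.00) + (200.00)(42.67) = 425473.33 mm³
ΣAy_c = (6480.00)(90.00) + (3300.00)(15.00) + (200.00)(36.67) = 640033.33 mm³
x_c = 425473.33 / 9980.00 = 42.63 mm
y_c = 640033.33 / 9980.00 = 64.13 mm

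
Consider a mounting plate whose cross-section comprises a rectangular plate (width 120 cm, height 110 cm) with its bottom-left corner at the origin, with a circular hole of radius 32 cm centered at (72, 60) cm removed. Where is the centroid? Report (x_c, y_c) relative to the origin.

plate: A = 120 × 110 = 13200.00, centroid at (60.00, 55.00).
hole: A = −π·32² = -3216.99, centroid at (72.00, 60.00).
ΣA = 9983.01 cm²
ΣAx_c = (13200.00)(60.00) + (-3216.99)(72.00) = 560376.66 cm³
ΣAy_c = (13200.00)(55.00) + (-3216.99)(60.00) = 532980.55 cm³
x_c = 560376.66 / 9983.01 = 56.13 cm
y_c = 532980.55 / 9983.01 = 53.39 cm

x_c = 56.13 cm, y_c = 53.39 cm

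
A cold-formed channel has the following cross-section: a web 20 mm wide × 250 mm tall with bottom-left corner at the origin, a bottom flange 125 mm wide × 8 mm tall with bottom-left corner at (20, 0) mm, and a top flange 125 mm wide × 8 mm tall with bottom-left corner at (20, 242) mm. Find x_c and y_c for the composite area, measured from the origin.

x_c = 30.71 mm, y_c = 125.00 mm

web: A = 20 × 250 = 5000.00, centroid at (10.00, 125.00).
bottom flange: A = 125 × 8 = 1000.00, centroid at (82.50, 4.00).
top flange: A = 125 × 8 = 1000.00, centroid at (82.50, 246.00).
ΣA = 7000.00 mm², ΣAx_c = 215000.00 mm³, ΣAy_c = 875000.00 mm³.
x_c = 215000.00/7000.00 = 30.71 mm; y_c = 875000.00/7000.00 = 125.00 mm.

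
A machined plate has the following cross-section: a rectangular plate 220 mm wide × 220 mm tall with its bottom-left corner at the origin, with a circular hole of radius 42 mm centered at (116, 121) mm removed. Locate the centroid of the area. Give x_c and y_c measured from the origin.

plate: A = 220 × 220 = 48400.00, centroid at (110.00, 110.00).
hole: A = −π·42² = -5541.77, centroid at (116.00, 121.00).
ΣA = 42858.23 mm², ΣAx_c = 4681154.74 mm³, ΣAy_c = 4653445.90 mm³.
x_c = 4681154.74/42858.23 = 109.22 mm; y_c = 4653445.90/42858.23 = 108.58 mm.

x_c = 109.22 mm, y_c = 108.58 mm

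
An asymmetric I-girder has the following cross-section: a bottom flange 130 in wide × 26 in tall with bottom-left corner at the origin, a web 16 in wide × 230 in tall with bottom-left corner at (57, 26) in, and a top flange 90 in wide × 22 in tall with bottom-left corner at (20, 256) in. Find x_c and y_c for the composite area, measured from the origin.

x_c = 65.00 in, y_c = 120.74 in

bottom flange: A = 130 × 26 = 3380.00, centroid at (65.00, 13.00).
web: A = 16 × 230 = 3680.00, centroid at (65.00, 141.00).
top flange: A = 90 × 22 = 1980.00, centroid at (65.00, 267.00).
ΣA = 9040.00 in²
ΣAx_c = (3380.00)(65.00) + (3680.00)(65.00) + (1980.00)(65.00) = 587600.00 in³
ΣAy_c = (3380.00)(13.00) + (3680.00)(141.00) + (1980.00)(267.00) = 1091480.00 in³
x_c = 587600.00 / 9040.00 = 65.00 in
y_c = 1091480.00 / 9040.00 = 120.74 in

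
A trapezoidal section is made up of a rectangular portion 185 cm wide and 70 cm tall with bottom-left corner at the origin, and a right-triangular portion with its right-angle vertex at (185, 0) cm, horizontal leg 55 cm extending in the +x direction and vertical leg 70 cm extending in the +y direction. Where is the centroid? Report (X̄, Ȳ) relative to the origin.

rectangular portion: A = 185 × 70 = 12950.00, centroid at (92.50, 35.00).
triangular portion: A = ½·55·70 = 1925.00, centroid at (203.33, 23.33).
ΣA = 14875.00 cm²
ΣAX̄ = (12950.00)(92.50) + (1925.00)(203.33) = 1589291.67 cm³
ΣAȲ = (12950.00)(35.00) + (1925.00)(23.33) = 498166.67 cm³
X̄ = 1589291.67 / 14875.00 = 106.84 cm
Ȳ = 498166.67 / 14875.00 = 33.49 cm

X̄ = 106.84 cm, Ȳ = 33.49 cm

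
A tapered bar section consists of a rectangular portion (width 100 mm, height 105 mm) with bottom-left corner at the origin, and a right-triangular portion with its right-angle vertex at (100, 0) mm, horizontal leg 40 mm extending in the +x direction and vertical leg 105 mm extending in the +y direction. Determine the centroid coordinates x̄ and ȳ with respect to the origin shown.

x̄ = 60.56 mm, ȳ = 49.58 mm

Part | A | x̄ᵢ | ȳᵢ | A·x̄ᵢ | A·ȳᵢ
rectangular portion | 10500.00 | 50.00 | 52.50 | 525000.00 | 551250.00
triangular portion | 2100.00 | 113.33 | 35.00 | 238000.00 | 73500.00
Σ | 12600.00 |  |  | 763000.00 | 624750.00
x̄ = 763000.00 / 12600.00 = 60.56 mm
ȳ = 624750.00 / 12600.00 = 49.58 mm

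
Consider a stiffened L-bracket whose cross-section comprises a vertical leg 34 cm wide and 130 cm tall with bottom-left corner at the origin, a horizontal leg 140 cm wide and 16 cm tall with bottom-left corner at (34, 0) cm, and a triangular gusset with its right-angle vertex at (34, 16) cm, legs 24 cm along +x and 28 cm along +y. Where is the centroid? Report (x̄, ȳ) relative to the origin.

x̄ = 46.06 cm, ȳ = 44.84 cm

Part | A | x̄ᵢ | ȳᵢ | A·x̄ᵢ | A·ȳᵢ
vertical leg | 4420.00 | 17.00 | 65.00 | 75140.00 | 287300.00
horizontal leg | 2240.00 | 104.00 | 8.00 | 232960.00 | 17920.00
gusset | 336.00 | 42.00 | 25.33 | 14112.00 | 8512.00
Σ | 6996.00 |  |  | 322212.00 | 313732.00
x̄ = 322212.00 / 6996.00 = 46.06 cm
ȳ = 313732.00 / 6996.00 = 44.84 cm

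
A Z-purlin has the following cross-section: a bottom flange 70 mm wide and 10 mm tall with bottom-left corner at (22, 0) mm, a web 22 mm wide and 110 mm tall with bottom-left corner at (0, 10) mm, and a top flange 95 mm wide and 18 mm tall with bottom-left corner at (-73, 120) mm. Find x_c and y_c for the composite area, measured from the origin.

x_c = 4.74 mm, y_c = 78.96 mm

bottom flange: A = 70 × 10 = 700.00, centroid at (57.00, 5.00).
web: A = 22 × 110 = 2420.00, centroid at (11.00, 65.00).
top flange: A = 95 × 18 = 1710.00, centroid at (-25.50, 129.00).
ΣA = 4830.00 mm²
ΣAx_c = (700.00)(57.00) + (2420.00)(11.00) + (1710.00)(-25.50) = 22915.00 mm³
ΣAy_c = (700.00)(5.00) + (2420.00)(65.00) + (1710.00)(129.00) = 381390.00 mm³
x_c = 22915.00 / 4830.00 = 4.74 mm
y_c = 381390.00 / 4830.00 = 78.96 mm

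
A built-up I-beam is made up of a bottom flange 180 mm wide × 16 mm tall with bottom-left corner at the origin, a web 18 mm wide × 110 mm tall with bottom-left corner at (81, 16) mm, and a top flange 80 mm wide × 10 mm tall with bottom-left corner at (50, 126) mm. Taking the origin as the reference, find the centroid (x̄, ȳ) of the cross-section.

x̄ = 90.00 mm, ȳ = 47.42 mm

bottom flange: A = 180 × 16 = 2880.00, centroid at (90.00, 8.00).
web: A = 18 × 110 = 1980.00, centroid at (90.00, 71.00).
top flange: A = 80 × 10 = 800.00, centroid at (90.00, 131.00).
ΣA = 5660.00 mm²
ΣAx̄ = (2880.00)(90.00) + (1980.00)(90.00) + (800.00)(90.00) = 509400.00 mm³
ΣAȳ = (2880.00)(8.00) + (1980.00)(71.00) + (800.00)(131.00) = 268420.00 mm³
x̄ = 509400.00 / 5660.00 = 90.00 mm
ȳ = 268420.00 / 5660.00 = 47.42 mm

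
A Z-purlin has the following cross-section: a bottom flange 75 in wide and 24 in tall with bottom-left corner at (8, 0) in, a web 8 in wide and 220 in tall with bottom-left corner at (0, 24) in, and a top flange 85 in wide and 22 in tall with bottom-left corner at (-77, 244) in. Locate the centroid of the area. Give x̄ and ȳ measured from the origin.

x̄ = 4.50 in, ȳ = 135.23 in

bottom flange: A = 75 × 24 = 1800.00, centroid at (45.50, 12.00).
web: A = 8 × 220 = 1760.00, centroid at (4.00, 134.00).
top flange: A = 85 × 22 = 1870.00, centroid at (-34.50, 255.00).
ΣA = 5430.00 in², ΣAx̄ = 24425.00 in³, ΣAȳ = 734290.00 in³.
x̄ = 24425.00/5430.00 = 4.50 in; ȳ = 734290.00/5430.00 = 135.23 in.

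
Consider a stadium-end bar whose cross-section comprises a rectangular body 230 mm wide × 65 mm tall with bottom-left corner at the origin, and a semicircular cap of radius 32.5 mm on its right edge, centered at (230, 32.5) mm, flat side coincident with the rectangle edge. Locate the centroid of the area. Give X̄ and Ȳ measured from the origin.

X̄ = 127.87 mm, Ȳ = 32.50 mm

Part | A | x̄ᵢ | ȳᵢ | A·x̄ᵢ | A·ȳᵢ
rectangular body | 14950.00 | 115.00 | 32.50 | 1719250.00 | 485875.00
semicircular end | 1659.15 | 243.79 | 32.50 | 404490.75 | 53922.49
Σ | 16609.15 |  |  | 2123740.75 | 539797.49
X̄ = 2123740.75 / 16609.15 = 127.87 mm
Ȳ = 539797.49 / 16609.15 = 32.50 mm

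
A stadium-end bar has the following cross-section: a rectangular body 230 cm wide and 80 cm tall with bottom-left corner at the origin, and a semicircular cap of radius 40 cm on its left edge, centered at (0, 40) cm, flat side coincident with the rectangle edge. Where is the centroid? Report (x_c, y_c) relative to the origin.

x_c = 99.14 cm, y_c = 40.00 cm

rectangular body: A = 230 × 80 = 18400.00, centroid at (115.00, 40.00).
semicircular end: A = ½π·40² = 2513.27, centroid at (-16.98, 40.00).
ΣA = 20913.27 cm², ΣAx_c = 2073333.33 cm³, ΣAy_c = 836530.96 cm³.
x_c = 2073333.33/20913.27 = 99.14 cm; y_c = 836530.96/20913.27 = 40.00 cm.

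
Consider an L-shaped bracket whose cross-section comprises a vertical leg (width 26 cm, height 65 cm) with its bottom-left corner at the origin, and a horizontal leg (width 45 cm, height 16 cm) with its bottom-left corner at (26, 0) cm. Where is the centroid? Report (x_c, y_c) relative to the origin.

x_c = 23.61 cm, y_c = 25.18 cm

vertical leg: A = 26 × 65 = 1690.00, centroid at (13.00, 32.50).
horizontal leg: A = 45 × 16 = 720.00, centroid at (48.50, 8.00).
ΣA = 2410.00 cm²
ΣAx_c = (1690.00)(13.00) + (720.00)(48.50) = 56890.00 cm³
ΣAy_c = (1690.00)(32.50) + (720.00)(8.00) = 60685.00 cm³
x_c = 56890.00 / 2410.00 = 23.61 cm
y_c = 60685.00 / 2410.00 = 25.18 cm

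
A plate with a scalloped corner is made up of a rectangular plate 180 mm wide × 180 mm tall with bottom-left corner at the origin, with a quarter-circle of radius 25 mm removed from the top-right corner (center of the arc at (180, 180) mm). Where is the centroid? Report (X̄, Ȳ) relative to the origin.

plate: A = 180 × 180 = 32400.00, centroid at (90.00, 90.00).
removed quarter-circle: A = −¼π·25² = -490.87, centroid at (169.39, 169.39).
ΣA = 31909.13 mm²
ΣAX̄ = (32400.00)(90.00) + (-490.87)(169.39) = 2832851.04 mm³
ΣAȲ = (32400.00)(90.00) + (-490.87)(169.39) = 2832851.04 mm³
X̄ = 2832851.04 / 31909.13 = 88.78 mm
Ȳ = 2832851.04 / 31909.13 = 88.78 mm

X̄ = 88.78 mm, Ȳ = 88.78 mm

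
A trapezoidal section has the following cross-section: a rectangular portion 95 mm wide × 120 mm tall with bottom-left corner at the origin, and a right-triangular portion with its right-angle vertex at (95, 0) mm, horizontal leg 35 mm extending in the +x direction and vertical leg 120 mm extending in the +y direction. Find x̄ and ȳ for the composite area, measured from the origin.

x̄ = 56.70 mm, ȳ = 56.89 mm

rectangular portion: A = 95 × 120 = 11400.00, centroid at (47.50, 60.00).
triangular portion: A = ½·35·120 = 2100.00, centroid at (106.67, 40.00).
ΣA = 13500.00 mm²
ΣAx̄ = (11400.00)(47.50) + (2100.00)(106.67) = 765500.00 mm³
ΣAȳ = (11400.00)(60.00) + (2100.00)(40.00) = 768000.00 mm³
x̄ = 765500.00 / 13500.00 = 56.70 mm
ȳ = 768000.00 / 13500.00 = 56.89 mm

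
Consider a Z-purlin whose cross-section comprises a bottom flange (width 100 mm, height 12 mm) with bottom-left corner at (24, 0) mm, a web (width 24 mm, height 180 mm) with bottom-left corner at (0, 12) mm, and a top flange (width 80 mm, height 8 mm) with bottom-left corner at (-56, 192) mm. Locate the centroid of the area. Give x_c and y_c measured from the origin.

bottom flange: A = 100 × 12 = 1200.00, centroid at (74.00, 6.00).
web: A = 24 × 180 = 4320.00, centroid at (12.00, 102.00).
top flange: A = 80 × 8 = 640.00, centroid at (-16.00, 196.00).
ΣA = 6160.00 mm², ΣAx_c = 130400.00 mm³, ΣAy_c = 573280.00 mm³.
x_c = 130400.00/6160.00 = 21.17 mm; y_c = 573280.00/6160.00 = 93.06 mm.

x_c = 21.17 mm, y_c = 93.06 mm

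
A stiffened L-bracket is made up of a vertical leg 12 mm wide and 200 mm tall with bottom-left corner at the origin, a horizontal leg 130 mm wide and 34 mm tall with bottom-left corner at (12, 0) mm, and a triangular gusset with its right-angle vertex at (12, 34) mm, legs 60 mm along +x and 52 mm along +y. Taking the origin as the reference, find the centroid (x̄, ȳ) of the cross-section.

vertical leg: A = 12 × 200 = 2400.00, centroid at (6.00, 100.00).
horizontal leg: A = 130 × 34 = 4420.00, centroid at (77.00, 17.00).
gusset: A = ½·60·52 = 1560.00, centroid at (32.00, 51.33).
ΣA = 8380.00 mm²
ΣAx̄ = (2400.00)(6.00) + (4420.00)(77.00) + (1560.00)(32.00) = 404660.00 mm³
ΣAȳ = (2400.00)(100.00) + (4420.00)(17.00) + (1560.00)(51.33) = 395220.00 mm³
x̄ = 404660.00 / 8380.00 = 48.29 mm
ȳ = 395220.00 / 8380.00 = 47.16 mm

x̄ = 48.29 mm, ȳ = 47.16 mm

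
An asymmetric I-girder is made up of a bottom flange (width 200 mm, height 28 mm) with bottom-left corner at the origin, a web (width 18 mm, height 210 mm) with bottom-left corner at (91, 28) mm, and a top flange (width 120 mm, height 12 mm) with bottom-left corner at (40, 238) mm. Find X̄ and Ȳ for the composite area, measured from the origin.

X̄ = 100.00 mm, Ȳ = 86.18 mm

bottom flange: A = 200 × 28 = 5600.00, centroid at (100.00, 14.00).
web: A = 18 × 210 = 3780.00, centroid at (100.00, 133.00).
top flange: A = 120 × 12 = 1440.00, centroid at (100.00, 244.00).
ΣA = 10820.00 mm², ΣAX̄ = 1082000.00 mm³, ΣAȲ = 932500.00 mm³.
X̄ = 1082000.00/10820.00 = 100.00 mm; Ȳ = 932500.00/10820.00 = 86.18 mm.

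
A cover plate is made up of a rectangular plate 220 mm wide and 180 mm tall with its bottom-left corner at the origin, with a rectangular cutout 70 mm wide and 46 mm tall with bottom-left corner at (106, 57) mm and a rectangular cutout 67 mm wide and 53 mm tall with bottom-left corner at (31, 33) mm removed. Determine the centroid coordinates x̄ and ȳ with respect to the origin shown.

Part | A | x̄ᵢ | ȳᵢ | A·x̄ᵢ | A·ȳᵢ
plate | 39600.00 | 110.00 | 90.00 | 4356000.00 | 3564000.00
hole 1 | -3220.00 | 141.00 | 80.00 | -454020.00 | -257600.00
hole 2 | -3551.00 | 64.50 | 59.50 | -229039.50 | -211284.50
Σ | 32829.00 |  |  | 3672940.50 | 3095115.50
x̄ = 3672940.50 / 32829.00 = 111.88 mm
ȳ = 3095115.50 / 32829.00 = 94.28 mm

x̄ = 111.88 mm, ȳ = 94.28 mm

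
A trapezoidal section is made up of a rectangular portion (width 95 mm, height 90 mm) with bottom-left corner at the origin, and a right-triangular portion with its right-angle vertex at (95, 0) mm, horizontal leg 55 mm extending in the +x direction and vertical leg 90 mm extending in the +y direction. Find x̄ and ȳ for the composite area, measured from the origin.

Part | A | x̄ᵢ | ȳᵢ | A·x̄ᵢ | A·ȳᵢ
rectangular portion | 8550.00 | 47.50 | 45.00 | 406125.00 | 384750.00
triangular portion | 2475.00 | 113.33 | 30.00 | 280500.00 | 74250.00
Σ | 11025.00 |  |  | 686625.00 | 459000.00
x̄ = 686625.00 / 11025.00 = 62.28 mm
ȳ = 459000.00 / 11025.00 = 41.63 mm

x̄ = 62.28 mm, ȳ = 41.63 mm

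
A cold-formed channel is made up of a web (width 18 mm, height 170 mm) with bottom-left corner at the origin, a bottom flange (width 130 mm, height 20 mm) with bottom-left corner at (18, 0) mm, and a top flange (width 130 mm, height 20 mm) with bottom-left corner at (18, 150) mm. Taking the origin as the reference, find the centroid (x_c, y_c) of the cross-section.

web: A = 18 × 170 = 3060.00, centroid at (9.00, 85.00).
bottom flange: A = 130 × 20 = 2600.00, centroid at (83.00, 10.00).
top flange: A = 130 × 20 = 2600.00, centroid at (83.00, 160.00).
ΣA = 8260.00 mm², ΣAx_c = 459140.00 mm³, ΣAy_c = 702100.00 mm³.
x_c = 459140.00/8260.00 = 55.59 mm; y_c = 702100.00/8260.00 = 85.00 mm.

x_c = 55.59 mm, y_c = 85.00 mm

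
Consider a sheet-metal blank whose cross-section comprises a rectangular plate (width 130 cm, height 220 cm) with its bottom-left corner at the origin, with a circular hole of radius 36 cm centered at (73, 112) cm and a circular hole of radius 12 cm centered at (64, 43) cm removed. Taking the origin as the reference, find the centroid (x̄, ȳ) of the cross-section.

x̄ = 63.67 cm, ȳ = 110.92 cm

Part | A | x̄ᵢ | ȳᵢ | A·x̄ᵢ | A·ȳᵢ
plate | 28600.00 | 65.00 | 110.00 | 1859000.00 | 3146000.00
hole 1 | -4071.50 | 73.00 | 112.00 | -297219.80 | -456008.46
hole 2 | -452.39 | 64.00 | 43.00 | -28952.92 | -19452.74
Σ | 24076.11 |  |  | 1532827.28 | 2670538.80
x̄ = 1532827.28 / 24076.11 = 63.67 cm
ȳ = 2670538.80 / 24076.11 = 110.92 cm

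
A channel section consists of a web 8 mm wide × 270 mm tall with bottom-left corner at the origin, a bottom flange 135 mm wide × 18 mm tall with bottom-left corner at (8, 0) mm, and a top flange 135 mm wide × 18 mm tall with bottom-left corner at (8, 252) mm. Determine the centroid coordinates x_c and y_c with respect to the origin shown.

x_c = 53.50 mm, y_c = 135.00 mm

web: A = 8 × 270 = 2160.00, centroid at (4.00, 135.00).
bottom flange: A = 135 × 18 = 2430.00, centroid at (75.50, 9.00).
top flange: A = 135 × 18 = 2430.00, centroid at (75.50, 261.00).
ΣA = 7020.00 mm²
ΣAx_c = (2160.00)(4.00) + (2430.00)(75.50) + (2430.00)(75.50) = 375570.00 mm³
ΣAy_c = (2160.00)(135.00) + (2430.00)(9.00) + (2430.00)(261.00) = 947700.00 mm³
x_c = 375570.00 / 7020.00 = 53.50 mm
y_c = 947700.00 / 7020.00 = 135.00 mm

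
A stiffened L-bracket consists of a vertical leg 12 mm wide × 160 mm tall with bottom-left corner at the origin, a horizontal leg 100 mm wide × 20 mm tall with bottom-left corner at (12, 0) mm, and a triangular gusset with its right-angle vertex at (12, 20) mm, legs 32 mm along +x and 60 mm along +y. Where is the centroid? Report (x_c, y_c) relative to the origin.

Part | A | x̄ᵢ | ȳᵢ | A·x̄ᵢ | A·ȳᵢ
vertical leg | 1920.00 | 6.00 | 80.00 | 11520.00 | 153600.00
horizontal leg | 2000.00 | 62.00 | 10.00 | 124000.00 | 20000.00
gusset | 960.00 | 22.67 | 40.00 | 21760.00 | 38400.00
Σ | 4880.00 |  |  | 157280.00 | 212000.00
x_c = 157280.00 / 4880.00 = 32.23 mm
y_c = 212000.00 / 4880.00 = 43.44 mm

x_c = 32.23 mm, y_c = 43.44 mm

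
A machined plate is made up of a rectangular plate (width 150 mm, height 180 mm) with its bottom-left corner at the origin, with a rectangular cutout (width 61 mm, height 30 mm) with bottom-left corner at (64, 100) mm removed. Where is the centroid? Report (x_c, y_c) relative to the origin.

x_c = 73.58 mm, y_c = 88.18 mm

Part | A | x̄ᵢ | ȳᵢ | A·x̄ᵢ | A·ȳᵢ
plate | 27000.00 | 75.00 | 90.00 | 2025000.00 | 2430000.00
hole | -1830.00 | 94.50 | 115.00 | -172935.00 | -210450.00
Σ | 25170.00 |  |  | 1852065.00 | 2219550.00
x_c = 1852065.00 / 25170.00 = 73.58 mm
y_c = 2219550.00 / 25170.00 = 88.18 mm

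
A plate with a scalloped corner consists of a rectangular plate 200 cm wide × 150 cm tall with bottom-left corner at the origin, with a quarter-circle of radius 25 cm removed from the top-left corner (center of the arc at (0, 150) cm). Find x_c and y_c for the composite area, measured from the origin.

x_c = 101.49 cm, y_c = 73.93 cm

plate: A = 200 × 150 = 30000.00, centroid at (100.00, 75.00).
removed quarter-circle: A = −¼π·25² = -490.87, centroid at (10.61, 139.39).
ΣA = 29509.13 cm², ΣAx_c = 2994791.67 cm³, ΣAy_c = 2181577.26 cm³.
x_c = 2994791.67/29509.13 = 101.49 cm; y_c = 2181577.26/29509.13 = 73.93 cm.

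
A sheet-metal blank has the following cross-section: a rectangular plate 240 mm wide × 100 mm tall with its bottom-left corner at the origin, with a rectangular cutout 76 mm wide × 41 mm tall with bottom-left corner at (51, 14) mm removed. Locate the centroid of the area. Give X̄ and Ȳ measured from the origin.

X̄ = 124.63 mm, Ȳ = 52.31 mm

plate: A = 240 × 100 = 24000.00, centroid at (120.00, 50.00).
hole: A = −(76 × 41) = -3116.00, centroid at (89.00, 34.50).
ΣA = 20884.00 mm², ΣAX̄ = 2602676.00 mm³, ΣAȲ = 1092498.00 mm³.
X̄ = 2602676.00/20884.00 = 124.63 mm; Ȳ = 1092498.00/20884.00 = 52.31 mm.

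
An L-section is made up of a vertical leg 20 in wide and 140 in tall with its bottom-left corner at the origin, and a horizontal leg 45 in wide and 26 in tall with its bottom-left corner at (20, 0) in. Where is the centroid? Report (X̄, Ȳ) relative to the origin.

vertical leg: A = 20 × 140 = 2800.00, centroid at (10.00, 70.00).
horizontal leg: A = 45 × 26 = 1170.00, centroid at (42.50, 13.00).
ΣA = 3970.00 in², ΣAX̄ = 77725.00 in³, ΣAȲ = 211210.00 in³.
X̄ = 77725.00/3970.00 = 19.58 in; Ȳ = 211210.00/3970.00 = 53.20 in.

X̄ = 19.58 in, Ȳ = 53.20 in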